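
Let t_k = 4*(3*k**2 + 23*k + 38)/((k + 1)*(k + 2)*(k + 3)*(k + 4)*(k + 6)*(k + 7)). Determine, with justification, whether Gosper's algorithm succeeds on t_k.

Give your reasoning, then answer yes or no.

Step 1: r(k) = (k + 1)*(k + 6)*(23*k + 3*(k + 1)**2 + 61)/((k + 5)*(k + 8)*(3*k**2 + 23*k + 38)).
So A=k + 1 and B=k + 8, with C=k**3 + 38*k**2/3 + 51*k + 190/3.
Need (k + 1)·f(k+1) − (k + 7)·f(k) = k**3 + 38*k**2/3 + 51*k + 190/3.
deg f ≤ 6 (via 1,1,3).
Solving with deg f ≤ 6: f(k) = k*(k + 2)*(k + 4)*(k + 5)*(k**2 + 10*k + 27)/54.
Certificate R = B(k−1)f/C = k*(k + 2)*(k + 4)*(k + 7)*(k**2 + 10*k + 27)/(18*(3*k**2 + 23*k + 38)) gives s_k = 2*k*(k**2 + 10*k + 27)/(9*(k**3 + 10*k**2 + 27*k + 18)).
Verify: 4*(3*k**2 + 23*k + 38)/(k**6 + 23*k**5 + 207*k**4 + 925*k**3 + 2144*k**2 + 2412*k + 1008) matches t_k.

Yes. s_k = 2*k*(k**2 + 10*k + 27)/(9*(k**3 + 10*k**2 + 27*k + 18)).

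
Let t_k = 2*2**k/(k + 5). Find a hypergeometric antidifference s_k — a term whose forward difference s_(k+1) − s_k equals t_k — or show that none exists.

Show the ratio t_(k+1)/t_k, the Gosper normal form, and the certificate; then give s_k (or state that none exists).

Step 1: r(k) = 2*(k + 5)/(k + 6).
So A=2*k + 10 and B=k + 6, with C=1.
Set up (2*k + 10)·f(k+1) − (k + 5)·f(k) − (1) = 0.
Degrees (1,1,0) ⇒ d ≤ -1.
deg f ≤ -1 is impossible — no certificate.

not Gosper-summable; s_k does not exist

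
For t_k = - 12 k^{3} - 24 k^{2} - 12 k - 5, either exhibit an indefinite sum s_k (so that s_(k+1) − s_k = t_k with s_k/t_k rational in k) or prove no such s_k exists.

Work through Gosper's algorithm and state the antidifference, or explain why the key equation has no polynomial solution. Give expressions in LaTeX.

s_k = k \left(- 3 k^{3} - 2 k^{2} + 3 k - 3\right)

Compute t_(k+1)/t_k: get (12*k**3 + 60*k**2 + 96*k + 53)/(12*k**3 + 24*k**2 + 12*k + 5).
So A=1 and B=1, with C=k**3 + 2*k**2 + k + 5/12.
f must satisfy (1)·f(k+1) − (1)·f(k) = k**3 + 2*k**2 + k + 5/12.
From deg A=0, deg B=0, deg C=3: d=4.
Solve for f: f(k) = k*(3*k**3 + 2*k**2 - 3*k + 3)/12 (degree 4 ≤ 4).
Then R = B(k−1)f/C = k*(3*k**3 + 2*k**2 - 3*k + 3)/(12*k**3 + 24*k**2 + 12*k + 5), so s_k = R(k)·t_k = k*(-3*k**3 - 2*k**2 + 3*k - 3).
Check: Δs_k = -12*k**3 - 24*k**2 - 12*k - 5. ✓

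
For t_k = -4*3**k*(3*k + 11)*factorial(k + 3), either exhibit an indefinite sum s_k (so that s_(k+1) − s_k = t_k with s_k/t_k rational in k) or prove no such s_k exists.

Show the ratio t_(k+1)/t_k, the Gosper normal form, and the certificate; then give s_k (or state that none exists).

Compute t_(k+1)/t_k: get 3*(k + 4)*(3*k + 14)/(3*k + 11).
Factor: A=3*k + 12; B=1; C=k + 11/3.
Solve (3*k + 12)·f(k+1) − (1)·f(k) = k + 11/3.
deg f ≤ 0 (via 1,0,1).
Solving with deg f ≤ 0: f(k) = 1/3.
R(k) = B(k−1)·f(k)/C(k) = 1/(3*k + 11); s_k = R·t_k = -4*3**k*factorial(k + 3).
Check: Δs_k = -4*3**k*(3*k + 11)*factorial(k + 3). ✓

s_k = -4*3**k*factorial(k + 3)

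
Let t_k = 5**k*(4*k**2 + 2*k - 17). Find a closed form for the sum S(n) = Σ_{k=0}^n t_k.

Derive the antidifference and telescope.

Ratio r(k) = 5*(4*k**2 + 10*k - 11)/(4*k**2 + 2*k - 17).
Factor: A=5; B=1; C=k**2 + k/2 - 17/4.
Key eq: (5)·f(k+1) = (1)·f(k) + (k**2 + k/2 - 17/4).
Degrees (0,0,2) ⇒ d ≤ 2.
Solving with deg f ≤ 2: f(k) = (k - 3)*(k + 1)/4.
Certificate R = B(k−1)f/C = (k - 3)*(k + 1)/(4*k**2 + 2*k - 17) gives s_k = 5**k*(k**2 - 2*k - 3).
s_(k+1) − s_k = 5**k*(4*k**2 + 2*k - 17) = t_k.
s_(n+1) = 5**(n + 1)*(n**2 - 4) and s_(0) = -3, so S(n) = 5*5**n*n**2 - 20*5**n + 3.

S(n) = 5*5**n*n**2 - 20*5**n + 3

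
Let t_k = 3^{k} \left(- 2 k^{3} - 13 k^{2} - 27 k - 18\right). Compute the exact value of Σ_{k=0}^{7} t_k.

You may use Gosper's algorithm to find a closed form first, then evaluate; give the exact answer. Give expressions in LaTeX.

Σ = -4356504

Step 1: r(k) = 3*(2*k**2 + 13*k + 20)/(2*k**2 + 7*k + 6).
Take A(k)=3, B(k)=1, C(k)=k**3 + 13*k**2/2 + 27*k/2 + 9.
Key eq: (3)·f(k+1) = (1)·f(k) + (k**3 + 13*k**2/2 + 27*k/2 + 9).
Degrees (0,0,3) ⇒ d ≤ 3.
Coefficient equations give f(k) = k*(k**2 + 2*k + 3)/2.
Get s_k = R·t_k = 3**k*k*(-k**2 - 2*k - 3) with R(k) = B(k−1)f(k)/C(k) = k*(k**2 + 2*k + 3)/((k + 2)*(k + 3)*(2*k + 3)).
s_(k+1) − s_k = 3**k*(-2*k**3 - 13*k**2 - 27*k - 18) = t_k.
Evaluate s at k=8 and k=0: -4356504 and 0; difference -4356504.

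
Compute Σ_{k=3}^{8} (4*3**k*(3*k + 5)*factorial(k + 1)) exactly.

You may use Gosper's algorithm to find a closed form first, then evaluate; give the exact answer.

Ratio r(k) = 3*(k + 2)*(3*k + 8)/(3*k + 5).
Factor: A=3*k + 6; B=1; C=k + 5/3.
Set up (3*k + 6)·f(k+1) − (1)·f(k) − (k + 5/3) = 0.
Bound: deg f ≤ 0.
Match coefficients ⇒ f(k) = 1/3.
R(k) = B(k−1)·f(k)/C(k) = 1/(3*k + 5); s_k = R·t_k = 4*3**k*factorial(k + 1).
s_(k+1) − s_k = 4*3**k*(3*k + 5)*factorial(k + 1) = t_k.
Σ_(k=3)^(8) t_k = s_(9) − s_(3) = 285702681600 − (2592) = 285702679008.

Σ = 285702679008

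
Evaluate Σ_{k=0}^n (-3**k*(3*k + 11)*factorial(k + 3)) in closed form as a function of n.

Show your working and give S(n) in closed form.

S(n) = -3*3**n*factorial(n + 4) + 6

Ratio r(k) = 3*(k + 4)*(3*k + 14)/(3*k + 11).
A = 3*k + 12, B = 1, C = k + 11/3.
Key eq: (3*k + 12)·f(k+1) = (1)·f(k) + (k + 11/3).
Bound: deg f ≤ 0.
Solving with deg f ≤ 0: f(k) = 1/3.
Then R = B(k−1)f/C = 1/(3*k + 11), so s_k = R(k)·t_k = -3**k*factorial(k + 3).
Verify: -3**k*(3*k + 11)*factorial(k + 3) matches t_k.
Telescope: S(n) = s_(n+1) − s_(0) = -3**(n + 1)*factorial(n + 4) − (-6) = -3*3**n*factorial(n + 4) + 6.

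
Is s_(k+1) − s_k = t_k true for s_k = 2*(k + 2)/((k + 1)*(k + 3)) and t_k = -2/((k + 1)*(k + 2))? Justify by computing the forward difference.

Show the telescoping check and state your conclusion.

Invalid: residual 2*(2*k + 5)/(k**4 + 10*k**3 + 35*k**2 + 50*k + 24) ≠ 0.

s_(k+1) = 2*(k + 3)/((k + 2)*(k + 4))
s_(k+1) − s_k = 2*(-k**2 - 5*k - 7)/(k**4 + 10*k**3 + 35*k**2 + 50*k + 24)
(s_(k+1) − s_k) − t_k = 2*(2*k + 5)/(k**4 + 10*k**3 + 35*k**2 + 50*k + 24)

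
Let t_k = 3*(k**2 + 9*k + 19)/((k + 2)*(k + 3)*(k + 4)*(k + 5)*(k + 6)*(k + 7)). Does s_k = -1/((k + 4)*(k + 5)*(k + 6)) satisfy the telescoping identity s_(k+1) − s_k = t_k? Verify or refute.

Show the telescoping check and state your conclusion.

Invalid: residual 3*(-4*k - 13)/(k**6 + 27*k**5 + 295*k**4 + 1665*k**3 + 5104*k**2 + 8028*k + 5040) ≠ 0.

s_(k+1) = -1/((k + 5)*(k + 6)*(k + 7))
s_(k+1) − s_k = 3/((k + 4)*(k + 5)*(k + 6)*(k + 7))
(s_(k+1) − s_k) − t_k = 3*(-4*k - 13)/(k**6 + 27*k**5 + 295*k**4 + 1665*k**3 + 5104*k**2 + 8028*k + 5040)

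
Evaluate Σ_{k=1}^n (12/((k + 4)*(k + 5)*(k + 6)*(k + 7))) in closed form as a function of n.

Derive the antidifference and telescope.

S(n) = 2*n*(n**2 + 18*n + 107)/(105*(n**3 + 18*n**2 + 107*n + 210))

t_(k+1)/t_k = (k + 4)/(k + 8).
Gosper form: A/B · C(k+1)/C(k) with A=k + 4, B=k + 8, C=1.
f must satisfy (k + 4)·f(k+1) − (k + 7)·f(k) = 1.
d = 3 from the (1,1,0) case.
Coefficient equations give f(k) = k*(k**2 + 15*k + 74)/360.
Get s_k = R·t_k = k*(k**2 + 15*k + 74)/(30*(k + 4)*(k + 5)*(k + 6)) with R(k) = B(k−1)f(k)/C(k) = k*(k + 7)*(k**2 + 15*k + 74)/360.
s_(k+1) − s_k = 12/(k**4 + 22*k**3 + 179*k**2 + 638*k + 840) = t_k.
Evaluate: s_(n+1) = (n**3 + 18*n**2 + 107*n + 90)/(30*(n**3 + 18*n**2 + 107*n + 210)); subtract s_(1) = 1/70 ⇒ S(n) = 2*n*(n**2 + 18*n + 107)/(105*(n**3 + 18*n**2 + 107*n + 210)).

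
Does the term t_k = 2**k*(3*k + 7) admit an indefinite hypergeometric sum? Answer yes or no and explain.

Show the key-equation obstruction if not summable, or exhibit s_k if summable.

Compute t_(k+1)/t_k: get 2*(3*k + 10)/(3*k + 7).
Factor: A=2; B=1; C=k + 7/3.
Solve (2)·f(k+1) − (1)·f(k) = k + 7/3.
d = 1 from the (0,0,1) case.
Match coefficients ⇒ f(k) = (3*k + 1)/3.
Then R = B(k−1)f/C = (3*k + 1)/(3*k + 7), so s_k = R(k)·t_k = 2**k*(3*k + 1).
Verify: 2**k*(3*k + 7) matches t_k.

Yes. s_k = 2**k*(3*k + 1).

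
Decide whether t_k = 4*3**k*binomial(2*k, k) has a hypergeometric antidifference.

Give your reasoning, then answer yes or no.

No — key equation has no polynomial f.

t_(k+1)/t_k = 6*(2*k + 1)/(k + 1).
Normal form (A,B,C) = (12*k + 6, k + 1, 1).
Need (12*k + 6)·f(k+1) − (k)·f(k) = 1.
Degrees (1,1,0) ⇒ d ≤ -1.
d = -1 < 0 ⇒ no nonzero polynomial f; not summable.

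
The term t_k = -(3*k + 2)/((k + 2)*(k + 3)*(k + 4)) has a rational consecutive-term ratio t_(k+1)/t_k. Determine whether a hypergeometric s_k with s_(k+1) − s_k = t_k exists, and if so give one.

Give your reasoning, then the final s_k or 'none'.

s_k = k*(-2*k - 1)/(3*(k + 2)*(k + 3))

r(k) = (k + 2)*(3*k + 5)/((k + 5)*(3*k + 2)) after simplifying.
Take A(k)=k + 2, B(k)=k + 5, C(k)=k + 2/3.
Set up (k + 2)·f(k+1) − (k + 4)·f(k) − (k + 2/3) = 0.
deg f ≤ 2 (via 1,1,1).
Solve for f: f(k) = k*(2*k + 1)/9 (degree 2 ≤ 2).
R(k) = B(k−1)·f(k)/C(k) = k*(k + 4)*(2*k + 1)/(3*(3*k + 2)); s_k = R·t_k = k*(-2*k - 1)/(3*(k + 2)*(k + 3)).
Check: Δs_k = (-3*k - 2)/(k**3 + 9*k**2 + 26*k + 24). ✓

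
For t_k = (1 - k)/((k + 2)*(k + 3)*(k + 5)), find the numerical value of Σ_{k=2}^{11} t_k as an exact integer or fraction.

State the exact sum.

Ratio r(k) = k*(k + 2)*(k + 5)/((k - 1)*(k + 4)*(k + 6)).
So A=k + 2 and B=k + 6, with C=k**2 + 3*k - 4.
Need (k + 2)·f(k+1) − (k + 5)·f(k) = k**2 + 3*k - 4.
deg f ≤ 3 (via 1,1,2).
A polynomial solution: f(k) = k*(k**2 - 3*k - 22)/12.
R(k) = B(k−1)·f(k)/C(k) = k*(k + 5)*(k**2 - 3*k - 22)/(12*(k - 1)*(k + 4)); s_k = R·t_k = k*(-k**2 + 3*k + 22)/(12*(k**3 + 9*k**2 + 26*k + 24)).
Check: Δs_k = (1 - k)/(k**3 + 10*k**2 + 31*k + 30). ✓
Σ_(k=2)^(11) t_k = s_(12) − s_(2) = -43/1680 − (1/30) = -33/560.

Σ = -33/560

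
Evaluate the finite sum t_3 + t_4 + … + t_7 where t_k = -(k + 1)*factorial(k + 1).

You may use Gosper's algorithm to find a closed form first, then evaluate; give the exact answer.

r(k) = (k + 2)**2/(k + 1) after simplifying.
Gosper form: A/B · C(k+1)/C(k) with A=k + 2, B=1, C=k + 1.
Key eq: (k + 2)·f(k+1) = (1)·f(k) + (k + 1).
d = 0 from the (1,0,1) case.
Match coefficients ⇒ f(k) = 1.
So s_k = (B(k−1)f/C)·t_k = (1/(k + 1))·t_k = -factorial(k + 1).
Check: Δs_k = -(k + 1)*factorial(k + 1). ✓
Sum = s_(8) − s_(3); s_(8) = -362880, s_(3) = -24 ⇒ -362856.

Σ = -362856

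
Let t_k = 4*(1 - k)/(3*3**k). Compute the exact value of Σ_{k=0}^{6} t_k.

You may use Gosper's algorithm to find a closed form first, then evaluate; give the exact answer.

Step 1: r(k) = k/(3*(k - 1)).
Factor: A=1/3; B=1; C=k - 1.
Set up (1/3)·f(k+1) − (1)·f(k) − (k - 1) = 0.
From deg A=0, deg B=0, deg C=1: d=1.
Solve for f: f(k) = -3*(2*k - 1)/4 (degree 1 ≤ 1).
R(k) = B(k−1)·f(k)/C(k) = -3*(2*k - 1)/(4*(k - 1)); s_k = R·t_k = (2*k - 1)/3**k.
Verify: 4*(1 - k)/(3*3**k) matches t_k.
Evaluate s at k=7 and k=0: 13/2187 and -1; difference 2200/2187.

Σ = 2200/2187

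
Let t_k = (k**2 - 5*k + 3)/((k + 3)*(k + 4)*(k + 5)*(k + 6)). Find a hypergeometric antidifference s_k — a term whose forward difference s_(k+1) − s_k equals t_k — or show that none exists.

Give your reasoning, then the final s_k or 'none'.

Compute t_(k+1)/t_k: get (k**3 - 10*k - 3)/(k**3 + 2*k**2 - 32*k + 21).
Factor: A=k + 3; B=k + 7; C=k**2 - 5*k + 3.
Key eq: (k + 3)·f(k+1) = (k + 6)·f(k) + (k**2 - 5*k + 3).
d = 3 from the (1,1,2) case.
Solve for f: f(k) = k*(k**2 - 8*k + 27)/20 (degree 3 ≤ 3).
R(k) = B(k−1)·f(k)/C(k) = k*(k + 6)*(k**2 - 8*k + 27)/(20*(k**2 - 5*k + 3)); s_k = R·t_k = k*(k**2 - 8*k + 27)/(20*(k + 3)*(k + 4)*(k + 5)).
Check: Δs_k = (k**2 - 5*k + 3)/(k**4 + 18*k**3 + 119*k**2 + 342*k + 360). ✓

s_k = k*(k**2 - 8*k + 27)/(20*(k + 3)*(k + 4)*(k + 5))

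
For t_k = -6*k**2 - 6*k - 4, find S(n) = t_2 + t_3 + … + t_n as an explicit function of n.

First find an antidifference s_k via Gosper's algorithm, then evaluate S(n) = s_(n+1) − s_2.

S(n) = -2*n**3 - 6*n**2 - 8*n + 16

Step 1: r(k) = (3*k**2 + 9*k + 8)/(3*k**2 + 3*k + 2).
Normal form (A,B,C) = (1, 1, k**2 + k + 2/3).
Need (1)·f(k+1) − (1)·f(k) = k**2 + k + 2/3.
deg f ≤ 3 (via 0,0,2).
Solving with deg f ≤ 3: f(k) = k*(k**2 + 1)/3.
Certificate R = B(k−1)f/C = k*(k**2 + 1)/(3*k**2 + 3*k + 2) gives s_k = 2*k*(-k**2 - 1).
s_(k+1) − s_k = -6*k**2 - 6*k - 4 = t_k.
Evaluate: s_(n+1) = -2*n**3 - 6*n**2 - 8*n - 4; subtract s_(2) = -20 ⇒ S(n) = -2*n**3 - 6*n**2 - 8*n + 16.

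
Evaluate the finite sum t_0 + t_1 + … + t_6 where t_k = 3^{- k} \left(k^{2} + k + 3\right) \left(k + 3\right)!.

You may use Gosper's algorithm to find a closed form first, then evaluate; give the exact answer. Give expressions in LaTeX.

Σ = 89654/3

The ratio is (k + 4)*(k + (k + 1)**2 + 4)/(3*(k**2 + k + 3)).
Gosper form: A/B · C(k+1)/C(k) with A=k/3 + 4/3, B=1, C=k**2 + k + 3.
Need (k/3 + 4/3)·f(k+1) − (1)·f(k) = k**2 + k + 3.
Bound: deg f ≤ 1.
Solving with deg f ≤ 1: f(k) = 3*(k - 1).
R(k) = B(k−1)·f(k)/C(k) = 3*(k - 1)/(k**2 + k + 3); s_k = R·t_k = 3**(1 - k)*(k - 1)*factorial(k + 3).
Δs = (k**2 + k + 3)*factorial(k + 3)/3**k, as required.
Telescoping: Σ = s_(7) − s_(0) = 89600/3 − (-18) = 89654/3.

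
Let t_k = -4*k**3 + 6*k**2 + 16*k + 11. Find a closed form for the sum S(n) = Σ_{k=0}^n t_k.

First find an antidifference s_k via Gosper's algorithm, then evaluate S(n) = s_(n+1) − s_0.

S(n) = -n**4 + 10*n**2 + 20*n + 11

t_(k+1)/t_k = (4*k**3 + 6*k**2 - 16*k - 29)/(4*k**3 - 6*k**2 - 16*k - 11).
Take A(k)=1, B(k)=1, C(k)=k**3 - 3*k**2/2 - 4*k - 11/4.
Set up (1)·f(k+1) − (1)·f(k) − (k**3 - 3*k**2/2 - 4*k - 11/4) = 0.
deg f ≤ 4 (via 0,0,3).
Solve for f: f(k) = k*(k**3 - 4*k**2 - 4*k - 4)/4 (degree 4 ≤ 4).
R(k) = B(k−1)·f(k)/C(k) = k*(k**3 - 4*k**2 - 4*k - 4)/(4*k**3 - 6*k**2 - 16*k - 11); s_k = R·t_k = k*(-k**3 + 4*k**2 + 4*k + 4).
Verify: -4*k**3 + 6*k**2 + 16*k + 11 matches t_k.
Σ_(k=0)^n t_k = s_(n+1) − s_(0) = (-n**4 + 10*n**2 + 20*n + 11) − (0), i.e. -n**4 + 10*n**2 + 20*n + 11.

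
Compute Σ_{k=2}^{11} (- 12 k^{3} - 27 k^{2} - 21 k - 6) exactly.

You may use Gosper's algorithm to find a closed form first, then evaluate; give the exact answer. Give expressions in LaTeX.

Σ = -67320

Compute t_(k+1)/t_k: get (4*k**3 + 21*k**2 + 37*k + 22)/(4*k**3 + 9*k**2 + 7*k + 2).
Factor: A=1; B=1; C=k**3 + 9*k**2/4 + 7*k/4 + 1/2.
Solve (1)·f(k+1) − (1)·f(k) = k**3 + 9*k**2/4 + 7*k/4 + 1/2.
Bound: deg f ≤ 4.
Solving with deg f ≤ 4: f(k) = k**3*(k + 1)/4.
R(k) = B(k−1)·f(k)/C(k) = k**3/(4*k**2 + 5*k + 2); s_k = R·t_k = 3*k**3*(-k - 1).
Verify: -12*k**3 - 27*k**2 - 21*k - 6 matches t_k.
Evaluate s at k=12 and k=2: -67392 and -72; difference -67320.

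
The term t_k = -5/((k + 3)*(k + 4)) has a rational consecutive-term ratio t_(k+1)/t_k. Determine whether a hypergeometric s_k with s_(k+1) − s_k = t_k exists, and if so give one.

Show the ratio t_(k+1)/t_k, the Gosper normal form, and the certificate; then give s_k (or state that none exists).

t_(k+1)/t_k = (k + 3)/(k + 5).
Take A(k)=k + 3, B(k)=k + 5, C(k)=1.
Solve (k + 3)·f(k+1) − (k + 4)·f(k) = 1.
deg f ≤ 1 (via 1,1,0).
Solve for f: f(k) = k/3 (degree 1 ≤ 1).
R(k) = B(k−1)·f(k)/C(k) = k*(k + 4)/3; s_k = R·t_k = -5*k/(3*k + 9).
Δs = -5/(k**2 + 7*k + 12), as required.

s_k = -5*k/(3*k + 9)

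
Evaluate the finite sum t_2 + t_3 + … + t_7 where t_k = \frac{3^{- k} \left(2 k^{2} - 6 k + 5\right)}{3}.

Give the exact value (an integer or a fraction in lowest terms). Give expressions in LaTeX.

t_(k+1)/t_k = (2*k**2 - 2*k + 1)/(3*(2*k**2 - 6*k + 5)).
Take A(k)=1/3, B(k)=1, C(k)=k**2 - 3*k + 5/2.
Set up (1/3)·f(k+1) − (1)·f(k) − (k**2 - 3*k + 5/2) = 0.
Degrees (0,0,2) ⇒ d ≤ 2.
A polynomial solution: f(k) = -3*(k**2 - 2*k + 2)/2.
So s_k = (B(k−1)f/C)·t_k = (-3*(k**2 - 2*k + 2)/(2*k**2 - 6*k + 5))·t_k = (-k**2 + 2*k - 2)/3**k.
s_(k+1) − s_k = (2*k**2 - 6*k + 5)/(3*3**k) = t_k.
Telescoping: Σ = s_(8) − s_(2) = -50/6561 − (-2/9) = 1408/6561.

Σ = 1408/6561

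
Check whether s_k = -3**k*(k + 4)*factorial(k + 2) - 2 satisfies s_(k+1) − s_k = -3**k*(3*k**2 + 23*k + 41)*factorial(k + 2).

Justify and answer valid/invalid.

valid (s_(k+1) − s_k reduces to t_k)

s_(k+1) = -3**(k + 1)*(k + 5)*factorial(k + 3) - 2
s_(k+1) − s_k = -3**k*(3*k**2 + 23*k + 41)*factorial(k + 2)
(s_(k+1) − s_k) − t_k = 0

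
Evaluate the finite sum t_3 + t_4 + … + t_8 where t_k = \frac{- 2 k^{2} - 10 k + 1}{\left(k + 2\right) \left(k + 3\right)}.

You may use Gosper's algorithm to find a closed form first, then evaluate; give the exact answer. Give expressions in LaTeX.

Σ = -582/55

Ratio r(k) = (k + 2)*(10*k + 2*(k + 1)**2 + 9)/((k + 4)*(2*k**2 + 10*k - 1)).
Gosper form: A/B · C(k+1)/C(k) with A=k + 2, B=k + 4, C=k**2 + 5*k - 1/2.
Need (k + 2)·f(k+1) − (k + 3)·f(k) = k**2 + 5*k - 1/2.
From deg A=1, deg B=1, deg C=2: d=2.
A polynomial solution: f(k) = k*(4*k - 5)/4.
Then R = B(k−1)f/C = k*(k + 3)*(4*k - 5)/(2*(2*k**2 + 10*k - 1)), so s_k = R(k)·t_k = k*(5 - 4*k)/(2*(k + 2)).
Δs = (-2*k**2 - 10*k + 1)/(k**2 + 5*k + 6), as required.
Evaluate s at k=9 and k=3: -279/22 and -21/10; difference -582/55.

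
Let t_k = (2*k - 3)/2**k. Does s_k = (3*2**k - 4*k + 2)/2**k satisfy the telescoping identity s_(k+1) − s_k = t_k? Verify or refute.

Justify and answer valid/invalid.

s_(k+1) = (3*2**k - 2*k - 1)/2**k
s_(k+1) − s_k = (2*k - 3)/2**k
(s_(k+1) − s_k) − t_k = 0

Valid: the claim telescopes to t_k.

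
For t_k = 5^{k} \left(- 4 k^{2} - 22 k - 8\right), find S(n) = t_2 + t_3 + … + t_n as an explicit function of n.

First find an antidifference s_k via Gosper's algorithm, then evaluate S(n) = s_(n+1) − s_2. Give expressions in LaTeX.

Step 1: r(k) = 5*(2*k**2 + 15*k + 17)/(2*k**2 + 11*k + 4).
Gosper form: A/B · C(k+1)/C(k) with A=5, B=1, C=k**2 + 11*k/2 + 2.
Set up (5)·f(k+1) − (1)·f(k) − (k**2 + 11*k/2 + 2) = 0.
From deg A=0, deg B=0, deg C=2: d=2.
Coefficient equations give f(k) = (k**2 + 3*k - 3)/4.
Get s_k = R·t_k = 5**k*(-k**2 - 3*k + 3) with R(k) = B(k−1)f(k)/C(k) = (k**2 + 3*k - 3)/(2*(2*k**2 + 11*k + 4)).
Verify: 5**k*(-4*k**2 - 22*k - 8) matches t_k.
s_(n+1) = 5**(n + 1)*(-n**2 - 5*n - 1) and s_(2) = -175, so S(n) = -5*5**n*n**2 - 25*5**n*n - 5*5**n + 175.

S(n) = - 5 \cdot 5^{n} n^{2} - 25 \cdot 5^{n} n - 5 \cdot 5^{n} + 175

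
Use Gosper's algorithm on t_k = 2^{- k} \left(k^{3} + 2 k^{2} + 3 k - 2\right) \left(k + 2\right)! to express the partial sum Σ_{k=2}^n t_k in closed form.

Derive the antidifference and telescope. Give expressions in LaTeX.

Ratio r(k) = (k**4 + 8*k**3 + 25*k**2 + 34*k + 12)/(2*(k**3 + 2*k**2 + 3*k - 2)).
A = k/2 + 3/2, B = 1, C = k**3 + 2*k**2 + 3*k - 2.
Key eq: (k/2 + 3/2)·f(k+1) = (1)·f(k) + (k**3 + 2*k**2 + 3*k - 2).
deg f ≤ 2 (via 1,0,3).
Solve for f: f(k) = 2*(k - 2)*(k + 1) (degree 2 ≤ 2).
Then R = B(k−1)f/C = 2*(k - 2)*(k + 1)/(k**3 + 2*k**2 + 3*k - 2), so s_k = R(k)·t_k = 2**(1 - k)*(k - 2)*(k + 1)*factorial(k + 2).
Verify: (k**3 + 2*k**2 + 3*k - 2)*factorial(k + 2)/2**k matches t_k.
Σ_(k=2)^n t_k = s_(n+1) − s_(2) = ((n - 1)*(n + 2)*factorial(n + 3)/2**n) − (0), i.e. (n - 1)*(n + 2)*factorial(n + 3)/2**n.

S(n) = 2^{- n} \left(n - 1\right) \left(n + 2\right) \left(n + 3\right)!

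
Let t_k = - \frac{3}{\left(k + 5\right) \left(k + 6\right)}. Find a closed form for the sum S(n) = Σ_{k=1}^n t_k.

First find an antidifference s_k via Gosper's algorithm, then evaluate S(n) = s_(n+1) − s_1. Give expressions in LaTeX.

S(n) = - \frac{n}{2 n + 12}

r(k) = (k + 5)/(k + 7) after simplifying.
Factor: A=k + 5; B=k + 7; C=1.
Key eq: (k + 5)·f(k+1) = (k + 6)·f(k) + (1).
d = 1 from the (1,1,0) case.
Solving with deg f ≤ 1: f(k) = k/5.
So s_k = (B(k−1)f/C)·t_k = (k*(k + 6)/5)·t_k = -3*k/(5*k + 25).
Check: Δs_k = -3/(k**2 + 11*k + 30). ✓
Evaluate: s_(n+1) = 3*(-n - 1)/(5*(n + 6)); subtract s_(1) = -1/10 ⇒ S(n) = -n/(2*n + 12).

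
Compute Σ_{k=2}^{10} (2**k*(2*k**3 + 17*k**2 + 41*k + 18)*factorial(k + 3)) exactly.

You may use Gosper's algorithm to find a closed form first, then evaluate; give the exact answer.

Compute t_(k+1)/t_k: get 2*(2*k**4 + 31*k**3 + 173*k**2 + 402*k + 312)/(2*k**3 + 17*k**2 + 41*k + 18).
A = 2*k + 8, B = 1, C = k**3 + 17*k**2/2 + 41*k/2 + 9.
Need (2*k + 8)·f(k+1) − (1)·f(k) = k**3 + 17*k**2/2 + 41*k/2 + 9.
From deg A=1, deg B=0, deg C=3: d=2.
Match coefficients ⇒ f(k) = (k**2 + 3*k - 2)/2.
Then R = B(k−1)f/C = (k**2 + 3*k - 2)/(2*k**3 + 17*k**2 + 41*k + 18), so s_k = R(k)·t_k = 2**k*(k**2 + 3*k - 2)*factorial(k + 3).
Verify: 2**k*(2*k**3 + 17*k**2 + 41*k + 18)*factorial(k + 3) matches t_k.
Evaluate s at k=11 and k=2: 27138253337395200 and 3840; difference 27138253337391360.

Σ = 27138253337391360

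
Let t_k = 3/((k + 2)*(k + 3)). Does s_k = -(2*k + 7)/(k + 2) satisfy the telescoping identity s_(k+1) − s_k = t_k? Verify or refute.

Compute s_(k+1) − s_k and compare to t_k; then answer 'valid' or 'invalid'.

Valid — Δs_k = t_k.

s_(k+1) = (-2*k - 9)/(k + 3)
s_(k+1) − s_k = 3/(k**2 + 5*k + 6)
(s_(k+1) − s_k) − t_k = 0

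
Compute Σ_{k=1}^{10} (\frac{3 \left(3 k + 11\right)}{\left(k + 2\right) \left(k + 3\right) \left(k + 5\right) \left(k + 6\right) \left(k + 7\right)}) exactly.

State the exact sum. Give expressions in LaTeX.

Σ = 1705/74256

The ratio is (k + 2)*(k + 5)*(3*k + 14)/((k + 4)*(k + 8)*(3*k + 11)).
A = k + 2, B = k + 8, C = k**2 + 23*k/3 + 44/3.
f must satisfy (k + 2)·f(k+1) − (k + 7)·f(k) = k**2 + 23*k/3 + 44/3.
Degrees (1,1,2) ⇒ d ≤ 5.
Match coefficients ⇒ f(k) = k*(k + 3)*(k + 4)*(k**2 + 13*k + 52)/180.
Then R = B(k−1)f/C = k*(k + 3)*(k + 7)*(k**2 + 13*k + 52)/(60*(3*k + 11)), so s_k = R(k)·t_k = k*(k**2 + 13*k + 52)/(20*(k**3 + 13*k**2 + 52*k + 60)).
Verify: 3*(3*k + 11)/(k**5 + 23*k**4 + 203*k**3 + 853*k**2 + 1692*k + 1260) matches t_k.
Telescoping: Σ = s_(11) − s_(1) = 869/17680 − (11/420) = 1705/74256.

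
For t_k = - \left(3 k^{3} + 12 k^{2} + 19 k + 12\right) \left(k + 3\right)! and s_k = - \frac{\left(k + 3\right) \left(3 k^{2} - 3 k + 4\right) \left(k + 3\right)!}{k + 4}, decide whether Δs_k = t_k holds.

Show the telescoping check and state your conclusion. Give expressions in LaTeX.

Invalid: residual \frac{\left(3 k^{4} + 24 k^{3} + 64 k^{2} + 91 k + 44\right) \left(k + 3\right)!}{\left(k + 4\right) \left(k + 5\right)} ≠ 0.

s_(k+1) = -(k + 4)*(3*k**2 + 3*k + 4)*factorial(k + 4)/(k + 5)
s_(k+1) − s_k = -(3*k**5 + 36*k**4 + 163*k**3 + 359*k**2 + 397*k + 196)*factorial(k + 3)/((k + 4)*(k + 5))
(s_(k+1) − s_k) − t_k = (3*k**4 + 24*k**3 + 64*k**2 + 91*k + 44)*factorial(k + 3)/((k + 4)*(k + 5))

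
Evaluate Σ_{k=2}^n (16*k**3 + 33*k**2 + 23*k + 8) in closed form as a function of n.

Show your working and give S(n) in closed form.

S(n) = 4*n**4 + 19*n**3 + 32*n**2 + 25*n - 80

Compute t_(k+1)/t_k: get (16*k**3 + 81*k**2 + 137*k + 80)/(16*k**3 + 33*k**2 + 23*k + 8).
So A=1 and B=1, with C=k**3 + 33*k**2/16 + 23*k/16 + 1/2.
Need (1)·f(k+1) − (1)·f(k) = k**3 + 33*k**2/16 + 23*k/16 + 1/2.
deg f ≤ 4 (via 0,0,3).
Solve for f: f(k) = k*(4*k**3 + 3*k**2 - k + 2)/16 (degree 4 ≤ 4).
Then R = B(k−1)f/C = k*(4*k**3 + 3*k**2 - k + 2)/(16*k**3 + 33*k**2 + 23*k + 8), so s_k = R(k)·t_k = k*(4*k**3 + 3*k**2 - k + 2).
Check: Δs_k = 16*k**3 + 33*k**2 + 23*k + 8. ✓
s_(n+1) = 4*n**4 + 19*n**3 + 32*n**2 + 25*n + 8 and s_(2) = 88, so S(n) = 4*n**4 + 19*n**3 + 32*n**2 + 25*n - 80.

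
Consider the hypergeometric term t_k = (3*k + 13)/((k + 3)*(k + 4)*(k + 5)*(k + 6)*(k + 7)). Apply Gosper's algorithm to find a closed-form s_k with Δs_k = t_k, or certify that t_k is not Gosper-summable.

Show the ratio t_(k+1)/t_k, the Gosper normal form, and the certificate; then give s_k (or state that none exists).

Step 1: r(k) = (k + 3)*(3*k + 16)/((k + 8)*(3*k + 13)).
Normal form (A,B,C) = (k + 3, k + 8, k + 13/3).
Need (k + 3)·f(k+1) − (k + 7)·f(k) = k + 13/3.
Bound: deg f ≤ 4.
A polynomial solution: f(k) = k*(k + 4)*(k**2 + 14*k + 63)/270.
So s_k = (B(k−1)f/C)·t_k = (k*(k + 4)*(k + 7)*(k**2 + 14*k + 63)/(90*(3*k + 13)))·t_k = k*(k**2 + 14*k + 63)/(90*(k**3 + 14*k**2 + 63*k + 90)).
s_(k+1) − s_k = (3*k + 13)/(k**5 + 25*k**4 + 245*k**3 + 1175*k**2 + 2754*k + 2520) = t_k.

s_k = k*(k**2 + 14*k + 63)/(90*(k**3 + 14*k**2 + 63*k + 90))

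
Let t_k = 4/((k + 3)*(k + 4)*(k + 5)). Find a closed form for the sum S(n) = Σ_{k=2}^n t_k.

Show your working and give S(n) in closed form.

r(k) = (k + 3)/(k + 6) after simplifying.
Normal form (A,B,C) = (k + 3, k + 6, 1).
f must satisfy (k + 3)·f(k+1) − (k + 5)·f(k) = 1.
Degrees (1,1,0) ⇒ d ≤ 2.
Match coefficients ⇒ f(k) = k*(k + 7)/24.
Get s_k = R·t_k = k*(k + 7)/(6*(k + 3)*(k + 4)) with R(k) = B(k−1)f(k)/C(k) = k*(k + 5)*(k + 7)/24.
Δs = 4/(k**3 + 12*k**2 + 47*k + 60), as required.
Σ_(k=2)^n t_k = s_(n+1) − s_(2) = ((n**2 + 9*n + 8)/(6*(n**2 + 9*n + 20))) − (1/10), i.e. (n**2 + 9*n - 10)/(15*(n**2 + 9*n + 20)).

S(n) = (n**2 + 9*n - 10)/(15*(n**2 + 9*n + 20))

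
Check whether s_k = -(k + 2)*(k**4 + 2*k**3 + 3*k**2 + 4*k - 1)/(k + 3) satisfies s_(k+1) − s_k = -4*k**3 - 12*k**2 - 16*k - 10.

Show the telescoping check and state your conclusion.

s_(k+1) = (-k**5 - 9*k**4 - 33*k**3 - 65*k**2 - 69*k - 27)/(k + 4)
s_(k+1) − s_k = (-4*k**5 - 37*k**4 - 126*k**3 - 217*k**2 - 208*k - 89)/(k**2 + 7*k + 12)
(s_(k+1) − s_k) − t_k = (3*k**4 + 22*k**3 + 49*k**2 + 54*k + 31)/(k**2 + 7*k + 12)

Invalid: residual (3*k**4 + 22*k**3 + 49*k**2 + 54*k + 31)/(k**2 + 7*k + 12) ≠ 0.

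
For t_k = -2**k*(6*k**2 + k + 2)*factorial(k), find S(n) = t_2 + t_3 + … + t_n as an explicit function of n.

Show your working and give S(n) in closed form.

t_(k+1)/t_k = 2*(k + 1)*(k + 6*(k + 1)**2 + 3)/(6*k**2 + k + 2).
A = 2*k + 2, B = 1, C = k**2 + k/6 + 1/3.
Set up (2*k + 2)·f(k+1) − (1)·f(k) − (k**2 + k/6 + 1/3) = 0.
d = 1 from the (1,0,2) case.
A polynomial solution: f(k) = (3*k - 4)/6.
Then R = B(k−1)f/C = (3*k - 4)/(6*k**2 + k + 2), so s_k = R(k)·t_k = -2**k*(3*k - 4)*factorial(k).
Check: Δs_k = -2**k*(6*k**2 + k + 2)*factorial(k). ✓
Telescope: S(n) = s_(n+1) − s_(2) = -2**(n + 1)*(3*n - 1)*factorial(n + 1) − (-16) = -6*2**n*n**2*factorial(n) - 4*2**n*n*factorial(n) + 2*2**n*factorial(n) + 16.

S(n) = -6*2**n*n**2*factorial(n) - 4*2**n*n*factorial(n) + 2*2**n*factorial(n) + 16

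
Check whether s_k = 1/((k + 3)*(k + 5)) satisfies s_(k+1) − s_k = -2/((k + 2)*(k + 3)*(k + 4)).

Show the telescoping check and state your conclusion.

Invalid: residual 3*(3*k + 14)/(k**5 + 20*k**4 + 155*k**3 + 580*k**2 + 1044*k + 720) ≠ 0.

s_(k+1) = 1/((k + 4)*(k + 6))
s_(k+1) − s_k = (-2*k - 9)/(k**4 + 18*k**3 + 119*k**2 + 342*k + 360)
(s_(k+1) − s_k) − t_k = 3*(3*k + 14)/(k**5 + 20*k**4 + 155*k**3 + 580*k**2 + 1044*k + 720)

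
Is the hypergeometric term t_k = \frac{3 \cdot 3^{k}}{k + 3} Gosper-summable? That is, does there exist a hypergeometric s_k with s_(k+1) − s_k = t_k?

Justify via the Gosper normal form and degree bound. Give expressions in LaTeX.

Ratio r(k) = 3*(k + 3)/(k + 4).
Factor: A=3*k + 9; B=k + 4; C=1.
Key eq: (3*k + 9)·f(k+1) = (k + 3)·f(k) + (1).
d = -1 from the (1,1,0) case.
Negative degree bound (-1): no f exists, t_k not Gosper-summable.

No; the degree bound rules out any f.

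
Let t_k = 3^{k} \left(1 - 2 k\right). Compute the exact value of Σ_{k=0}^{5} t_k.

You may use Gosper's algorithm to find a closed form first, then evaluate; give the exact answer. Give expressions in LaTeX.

Σ = -2918

r(k) = 3*(2*k + 1)/(2*k - 1) after simplifying.
So A=3 and B=1, with C=k - 1/2.
Solve (3)·f(k+1) − (1)·f(k) = k - 1/2.
d = 1 from the (0,0,1) case.
A polynomial solution: f(k) = (k - 2)/2.
So s_k = (B(k−1)f/C)·t_k = ((k - 2)/(2*k - 1))·t_k = 3**k*(2 - k).
s_(k+1) − s_k = 3**k*(1 - 2*k) = t_k.
Σ_(k=0)^(5) t_k = s_(6) − s_(0) = -2916 − (2) = -2918.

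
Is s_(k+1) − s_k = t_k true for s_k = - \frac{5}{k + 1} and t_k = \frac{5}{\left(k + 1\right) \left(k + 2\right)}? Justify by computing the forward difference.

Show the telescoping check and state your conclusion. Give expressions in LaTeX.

valid; difference matches t_k

s_(k+1) = -5/(k + 2)
s_(k+1) − s_k = 5/((k + 1)*(k + 2))
(s_(k+1) − s_k) − t_k = 0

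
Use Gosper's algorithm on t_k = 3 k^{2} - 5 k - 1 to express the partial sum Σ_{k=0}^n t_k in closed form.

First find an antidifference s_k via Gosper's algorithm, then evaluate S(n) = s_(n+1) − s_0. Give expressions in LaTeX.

S(n) = n^{3} - n^{2} - 3 n - 1

Compute t_(k+1)/t_k: get (3*k**2 + k - 3)/(3*k**2 - 5*k - 1).
A = 1, B = 1, C = k**2 - 5*k/3 - 1/3.
Solve (1)·f(k+1) − (1)·f(k) = k**2 - 5*k/3 - 1/3.
Bound: deg f ≤ 3.
Match coefficients ⇒ f(k) = k*(k**2 - 4*k + 2)/3.
Certificate R = B(k−1)f/C = k*(k**2 - 4*k + 2)/(3*k**2 - 5*k - 1) gives s_k = k*(k**2 - 4*k + 2).
s_(k+1) − s_k = 3*k**2 - 5*k - 1 = t_k.
s_(n+1) = n**3 - n**2 - 3*n - 1 and s_(0) = 0, so S(n) = n**3 - n**2 - 3*n - 1.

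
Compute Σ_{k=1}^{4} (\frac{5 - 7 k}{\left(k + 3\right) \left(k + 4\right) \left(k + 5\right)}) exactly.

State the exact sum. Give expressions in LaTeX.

The ratio is (k + 3)*(7*k + 2)/((k + 6)*(7*k - 5)).
A = k + 3, B = k + 6, C = k - 5/7.
f must satisfy (k + 3)·f(k+1) − (k + 5)·f(k) = k - 5/7.
deg f ≤ 2 (via 1,1,1).
Match coefficients ⇒ f(k) = k*(2*k - 7)/21.
R(k) = B(k−1)·f(k)/C(k) = k*(k + 5)*(2*k - 7)/(3*(7*k - 5)); s_k = R·t_k = k*(7 - 2*k)/(3*(k + 3)*(k + 4)).
Δs = (5 - 7*k)/(k**3 + 12*k**2 + 47*k + 60), as required.
Evaluate s at k=5 and k=1: -5/72 and 1/12; difference -11/72.

Σ = -11/72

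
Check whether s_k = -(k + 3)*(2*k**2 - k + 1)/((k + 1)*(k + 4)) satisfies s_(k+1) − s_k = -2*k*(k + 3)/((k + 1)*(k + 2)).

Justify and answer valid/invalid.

Invalid: residual (11*k**2 + 25*k - 2)/(k**4 + 12*k**3 + 49*k**2 + 78*k + 40) ≠ 0.

s_(k+1) = (k + 4)*(k - 2*(k + 1)**2)/((k + 2)*(k + 5))
s_(k+1) − s_k = (-2*k**4 - 24*k**3 - 83*k**2 - 95*k - 2)/(k**4 + 12*k**3 + 49*k**2 + 78*k + 40)
(s_(k+1) − s_k) − t_k = (11*k**2 + 25*k - 2)/(k**4 + 12*k**3 + 49*k**2 + 78*k + 40)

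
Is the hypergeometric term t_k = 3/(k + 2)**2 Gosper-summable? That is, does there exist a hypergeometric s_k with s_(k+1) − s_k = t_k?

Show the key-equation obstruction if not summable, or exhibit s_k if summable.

No; the coefficient equations for f are inconsistent.

t_(k+1)/t_k = (k + 2)**2/(k + 3)**2.
A = k**2 + 4*k + 4, B = k**2 + 6*k + 9, C = 1.
Solve (k**2 + 4*k + 4)·f(k+1) − (k**2 + 4*k + 4)·f(k) = 1.
deg f ≤ 0 (via 2,2,0).
Put f(k) = c0: A·f(k+1) − B(k−1)·f(k) − C = -1; need -1 = 0 — inconsistent ⇒ no f, not summable.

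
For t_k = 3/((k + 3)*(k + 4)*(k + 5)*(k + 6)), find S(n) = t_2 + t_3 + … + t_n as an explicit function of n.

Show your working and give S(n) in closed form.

t_(k+1)/t_k = (k + 3)/(k + 7).
Factor: A=k + 3; B=k + 7; C=1.
Key eq: (k + 3)·f(k+1) = (k + 6)·f(k) + (1).
Bound: deg f ≤ 3.
Solving with deg f ≤ 3: f(k) = k*(k**2 + 12*k + 47)/180.
So s_k = (B(k−1)f/C)·t_k = (k*(k + 6)*(k**2 + 12*k + 47)/180)·t_k = k*(k**2 + 12*k + 47)/(60*(k + 3)*(k + 4)*(k + 5)).
s_(k+1) − s_k = 3/(k**4 + 18*k**3 + 119*k**2 + 342*k + 360) = t_k.
s_(n+1) = (n**3 + 15*n**2 + 74*n + 60)/(60*(n**3 + 15*n**2 + 74*n + 120)) and s_(2) = 1/84, so S(n) = (n**3 + 15*n**2 + 74*n - 90)/(210*(n**3 + 15*n**2 + 74*n + 120)).

S(n) = (n**3 + 15*n**2 + 74*n - 90)/(210*(n**3 + 15*n**2 + 74*n + 120))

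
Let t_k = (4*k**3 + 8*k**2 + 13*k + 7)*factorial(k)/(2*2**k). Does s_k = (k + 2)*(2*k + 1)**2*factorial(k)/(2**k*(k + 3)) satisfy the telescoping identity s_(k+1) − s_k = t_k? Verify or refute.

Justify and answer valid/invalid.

s_(k+1) = (k + 3)*(2*k + 3)**2*factorial(k + 1)/(2*2**k*(k + 4))
s_(k+1) − s_k = (4*k**5 + 32*k**4 + 97*k**3 + 165*k**2 + 167*k + 65)*factorial(k)/(2*2**k*(k + 3)*(k + 4))
(s_(k+1) − s_k) − t_k = -(4*k**4 + 20*k**3 + 29*k**2 + 38*k + 19)*factorial(k)/(2*2**k*(k + 3)*(k + 4))

Invalid: residual -(4*k**4 + 20*k**3 + 29*k**2 + 38*k + 19)*factorial(k)/(2*2**k*(k + 3)*(k + 4)) ≠ 0.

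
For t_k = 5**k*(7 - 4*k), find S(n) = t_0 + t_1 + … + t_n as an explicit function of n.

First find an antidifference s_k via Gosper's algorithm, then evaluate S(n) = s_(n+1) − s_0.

Step 1: r(k) = 5*(4*k - 3)/(4*k - 7).
Normal form (A,B,C) = (5, 1, k - 7/4).
Solve (5)·f(k+1) − (1)·f(k) = k - 7/4.
Bound: deg f ≤ 1.
A polynomial solution: f(k) = (k - 3)/4.
Get s_k = R·t_k = 5**k*(3 - k) with R(k) = B(k−1)f(k)/C(k) = (k - 3)/(4*k - 7).
s_(k+1) − s_k = 5**k*(7 - 4*k) = t_k.
Evaluate: s_(n+1) = 5**(n + 1)*(2 - n); subtract s_(0) = 3 ⇒ S(n) = -5*5**n*n + 10*5**n - 3.

S(n) = -5*5**n*n + 10*5**n - 3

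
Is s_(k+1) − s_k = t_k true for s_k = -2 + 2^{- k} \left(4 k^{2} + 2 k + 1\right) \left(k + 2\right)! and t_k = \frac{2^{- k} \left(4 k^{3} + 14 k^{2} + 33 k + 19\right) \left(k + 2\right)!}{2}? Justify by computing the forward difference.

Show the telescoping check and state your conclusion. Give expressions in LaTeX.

s_(k+1) = 2**(-k - 1)*(2*k + 4*(k + 1)**2 + 3)*factorial(k + 3) - 2
s_(k+1) − s_k = (4*k**3 + 14*k**2 + 33*k + 19)*factorial(k + 2)/(2*2**k)
(s_(k+1) − s_k) − t_k = 0

valid (s_(k+1) − s_k reduces to t_k)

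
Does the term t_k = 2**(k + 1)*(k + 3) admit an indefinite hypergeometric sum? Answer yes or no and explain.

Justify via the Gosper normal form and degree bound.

Yes. s_k = 2**(k + 1)*(k + 1).

t_(k+1)/t_k = 2*(k + 4)/(k + 3).
Normal form (A,B,C) = (2, 1, k + 3).
Solve (2)·f(k+1) − (1)·f(k) = k + 3.
deg f ≤ 1 (via 0,0,1).
A polynomial solution: f(k) = k + 1.
Certificate R = B(k−1)f/C = (k + 1)/(k + 3) gives s_k = 2**(k + 1)*(k + 1).
Verify: 2**(k + 1)*(k + 3) matches t_k.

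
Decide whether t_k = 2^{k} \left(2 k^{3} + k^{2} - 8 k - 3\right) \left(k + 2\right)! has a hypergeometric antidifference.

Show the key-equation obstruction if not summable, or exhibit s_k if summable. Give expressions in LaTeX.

Step 1: r(k) = 2*(2*k**4 + 13*k**3 + 21*k**2 - 8*k - 24)/(2*k**3 + k**2 - 8*k - 3).
Normal form (A,B,C) = (2*k + 6, 1, k**3 + k**2/2 - 4*k - 3/2).
Key eq: (2*k + 6)·f(k+1) = (1)·f(k) + (k**3 + k**2/2 - 4*k - 3/2).
d = 2 from the (1,0,3) case.
Solving with deg f ≤ 2: f(k) = (k - 3)*(k - 1)/2.
Then R = B(k−1)f/C = (k - 3)*(k - 1)/(2*k**3 + k**2 - 8*k - 3), so s_k = R(k)·t_k = 2**k*(k - 3)*(k - 1)*factorial(k + 2).
s_(k+1) − s_k = 2**k*(2*k**3 + k**2 - 8*k - 3)*factorial(k + 2) = t_k.

Yes. s_k = 2^{k} \left(k - 3\right) \left(k - 1\right) \left(k + 2\right)!.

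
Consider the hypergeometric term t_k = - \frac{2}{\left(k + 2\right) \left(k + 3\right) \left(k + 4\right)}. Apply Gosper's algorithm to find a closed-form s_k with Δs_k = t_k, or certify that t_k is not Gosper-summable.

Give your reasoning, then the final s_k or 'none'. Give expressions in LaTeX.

Ratio r(k) = (k + 2)/(k + 5).
Factor: A=k + 2; B=k + 5; C=1.
Need (k + 2)·f(k+1) − (k + 4)·f(k) = 1.
From deg A=1, deg B=1, deg C=0: d=2.
A polynomial solution: f(k) = k*(k + 5)/12.
Get s_k = R·t_k = k*(-k - 5)/(6*(k + 2)*(k + 3)) with R(k) = B(k−1)f(k)/C(k) = k*(k + 4)*(k + 5)/12.
Check: Δs_k = -2/(k**3 + 9*k**2 + 26*k + 24). ✓

s_k = \frac{k \left(- k - 5\right)}{6 \left(k + 2\right) \left(k + 3\right)}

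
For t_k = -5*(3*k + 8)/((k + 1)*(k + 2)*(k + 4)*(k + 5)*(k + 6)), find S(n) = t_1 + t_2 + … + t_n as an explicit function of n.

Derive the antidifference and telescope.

S(n) = n*(-n**2 - 13*n - 52)/(12*(n**3 + 13*n**2 + 52*n + 60))

Ratio r(k) = (k + 1)*(k + 4)*(3*k + 11)/((k + 3)*(k + 7)*(3*k + 8)).
So A=k + 1 and B=k + 7, with C=k**2 + 17*k/3 + 8.
Set up (k + 1)·f(k+1) − (k + 6)·f(k) − (k**2 + 17*k/3 + 8) = 0.
deg f ≤ 5 (via 1,1,2).
Match coefficients ⇒ f(k) = k*(k + 2)*(k + 3)*(k**2 + 10*k + 29)/60.
Then R = B(k−1)f/C = k*(k + 2)*(k + 6)*(k**2 + 10*k + 29)/(20*(3*k + 8)), so s_k = R(k)·t_k = k*(-k**2 - 10*k - 29)/(4*(k**3 + 10*k**2 + 29*k + 20)).
Verify: 5*(-3*k - 8)/(k**5 + 18*k**4 + 121*k**3 + 372*k**2 + 508*k + 240) matches t_k.
Evaluate: s_(n+1) = (-n**3 - 13*n**2 - 52*n - 40)/(4*(n**3 + 13*n**2 + 52*n + 60)); subtract s_(1) = -1/6 ⇒ S(n) = n*(-n**2 - 13*n - 52)/(12*(n**3 + 13*n**2 + 52*n + 60)).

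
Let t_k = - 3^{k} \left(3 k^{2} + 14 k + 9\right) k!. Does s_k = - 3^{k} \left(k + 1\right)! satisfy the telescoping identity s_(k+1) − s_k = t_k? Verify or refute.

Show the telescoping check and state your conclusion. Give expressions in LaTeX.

Invalid: residual 2 \cdot 3^{k} \left(3 k + 2\right) k! ≠ 0.

s_(k+1) = -3**(k + 1)*factorial(k + 2)
s_(k+1) − s_k = -3**k*(3*k + 5)*factorial(k + 1)
(s_(k+1) − s_k) − t_k = 2*3**k*(3*k + 2)*factorial(k)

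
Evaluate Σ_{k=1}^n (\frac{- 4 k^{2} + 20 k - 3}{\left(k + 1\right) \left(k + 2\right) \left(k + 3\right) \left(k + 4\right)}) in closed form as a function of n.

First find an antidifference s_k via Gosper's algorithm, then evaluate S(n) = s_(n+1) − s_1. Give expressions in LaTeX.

t_(k+1)/t_k = (4*k**3 - 8*k**2 - 25*k - 13)/(4*k**3 - 97*k + 15).
Factor: A=k + 1; B=k + 5; C=k**2 - 5*k + 3/4.
f must satisfy (k + 1)·f(k+1) − (k + 4)·f(k) = k**2 - 5*k + 3/4.
deg f ≤ 3 (via 1,1,2).
A polynomial solution: f(k) = k*(k**2 - 18*k + 35)/24.
R(k) = B(k−1)·f(k)/C(k) = k*(k + 4)*(k**2 - 18*k + 35)/(6*(4*k**2 - 20*k + 3)); s_k = R·t_k = k*(-k**2 + 18*k - 35)/(6*(k + 1)*(k + 2)*(k + 3)).
Verify: (-4*k**2 + 20*k - 3)/(k**4 + 10*k**3 + 35*k**2 + 50*k + 24) matches t_k.
Telescope: S(n) = s_(n+1) − s_(1) = (-n**3 + 15*n**2 - 2*n - 18)/(6*(n**3 + 9*n**2 + 26*n + 24)) − (-1/8) = n*(-n**2 + 87*n + 70)/(24*(n**3 + 9*n**2 + 26*n + 24)).

S(n) = \frac{n \left(- n^{2} + 87 n + 70\right)}{24 \left(n^{3} + 9 n^{2} + 26 n + 24\right)}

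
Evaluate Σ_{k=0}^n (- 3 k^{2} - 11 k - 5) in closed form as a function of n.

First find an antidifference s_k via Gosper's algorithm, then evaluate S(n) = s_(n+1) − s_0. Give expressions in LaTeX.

t_(k+1)/t_k = (3*k**2 + 17*k + 19)/(3*k**2 + 11*k + 5).
A = 1, B = 1, C = k**2 + 11*k/3 + 5/3.
Need (1)·f(k+1) − (1)·f(k) = k**2 + 11*k/3 + 5/3.
deg f ≤ 3 (via 0,0,2).
Solving with deg f ≤ 3: f(k) = k**2*(k + 4)/3.
Certificate R = B(k−1)f/C = k**2*(k + 4)/(3*k**2 + 11*k + 5) gives s_k = k**2*(-k - 4).
Δs = -3*k**2 - 11*k - 5, as required.
Telescope: S(n) = s_(n+1) − s_(0) = -n**3 - 7*n**2 - 11*n - 5 − (0) = -n**3 - 7*n**2 - 11*n - 5.

S(n) = - n^{3} - 7 n^{2} - 11 n - 5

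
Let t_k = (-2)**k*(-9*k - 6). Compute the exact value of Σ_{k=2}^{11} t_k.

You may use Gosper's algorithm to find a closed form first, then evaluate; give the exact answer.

Ratio r(k) = 2*(-3*k - 5)/(3*k + 2).
Gosper form: A/B · C(k+1)/C(k) with A=-2, B=1, C=k + 2/3.
f must satisfy (-2)·f(k+1) − (1)·f(k) = k + 2/3.
deg f ≤ 1 (via 0,0,1).
A polynomial solution: f(k) = -k/3.
Certificate R = B(k−1)f/C = -k/(3*k + 2) gives s_k = 3*(-2)**k*k.
s_(k+1) − s_k = (-2)**k*(-9*k - 6) = t_k.
Telescoping: Σ = s_(12) − s_(2) = 147456 − (24) = 147432.

Σ = 147432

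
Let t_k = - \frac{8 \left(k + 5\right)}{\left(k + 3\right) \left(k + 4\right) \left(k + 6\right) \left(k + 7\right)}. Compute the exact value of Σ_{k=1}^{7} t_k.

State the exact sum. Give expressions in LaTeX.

Σ = -9/77

Step 1: r(k) = (k + 3)*(k + 6)**2/((k + 5)**2*(k + 8)).
Factor: A=k + 3; B=k + 8; C=k**2 + 10*k + 25.
Set up (k + 3)·f(k+1) − (k + 7)·f(k) − (k**2 + 10*k + 25) = 0.
Degrees (1,1,2) ⇒ d ≤ 4.
Solve for f: f(k) = k*(k + 4)*(k + 5)*(k + 9)/36 (degree 4 ≤ 4).
R(k) = B(k−1)·f(k)/C(k) = k*(k + 4)*(k + 7)*(k + 9)/(36*(k + 5)); s_k = R·t_k = 2*k*(-k - 9)/(9*(k**2 + 9*k + 18)).
s_(k+1) − s_k = 8*(-k - 5)/(k**4 + 20*k**3 + 145*k**2 + 450*k + 504) = t_k.
Evaluate s at k=8 and k=1: -136/693 and -5/63; difference -9/77.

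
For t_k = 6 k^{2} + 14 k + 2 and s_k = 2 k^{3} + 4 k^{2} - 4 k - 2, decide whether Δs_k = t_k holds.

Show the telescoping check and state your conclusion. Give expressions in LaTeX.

valid (s_(k+1) − s_k reduces to t_k)

s_(k+1) = 2*k*(k**2 + 5*k + 5)
s_(k+1) − s_k = 6*k**2 + 14*k + 2
(s_(k+1) − s_k) − t_k = 0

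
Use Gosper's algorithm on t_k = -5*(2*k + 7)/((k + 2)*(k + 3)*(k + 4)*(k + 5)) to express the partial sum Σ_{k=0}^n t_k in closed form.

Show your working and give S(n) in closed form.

S(n) = 5*(-n**2 - 8*n - 7)/(8*(n**2 + 8*n + 15))

The ratio is (k + 2)*(2*k + 9)/((k + 6)*(2*k + 7)).
Normal form (A,B,C) = (k + 2, k + 6, k + 7/2).
Set up (k + 2)·f(k+1) − (k + 5)·f(k) − (k + 7/2) = 0.
From deg A=1, deg B=1, deg C=1: d=3.
Match coefficients ⇒ f(k) = k*(k + 3)*(k + 6)/16.
Then R = B(k−1)f/C = k*(k + 3)*(k + 5)*(k + 6)/(8*(2*k + 7)), so s_k = R(k)·t_k = 5*k*(-k - 6)/(8*(k**2 + 6*k + 8)).
Verify: 5*(-2*k - 7)/(k**4 + 14*k**3 + 71*k**2 + 154*k + 120) matches t_k.
Telescope: S(n) = s_(n+1) − s_(0) = 5*(-n**2 - 8*n - 7)/(8*(n**2 + 8*n + 15)) − (0) = 5*(-n**2 - 8*n - 7)/(8*(n**2 + 8*n + 15)).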